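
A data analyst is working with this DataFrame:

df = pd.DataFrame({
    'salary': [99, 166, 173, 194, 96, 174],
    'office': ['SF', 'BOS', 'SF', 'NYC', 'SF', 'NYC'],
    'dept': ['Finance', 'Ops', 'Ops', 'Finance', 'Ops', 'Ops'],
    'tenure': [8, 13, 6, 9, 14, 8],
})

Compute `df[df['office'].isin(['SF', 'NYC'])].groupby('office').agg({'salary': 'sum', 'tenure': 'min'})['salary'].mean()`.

filter rows where office in ['SF', 'NYC']:
   salary office     dept  tenure
0      99     SF  Finance       8
2     173     SF      Ops       6
3     194    NYC  Finance       9
4      96     SF      Ops      14
5     174    NYC      Ops       8
group by office: sum(salary), min(tenure):
        salary  tenure
office                
NYC        368       8
SF         368       6
Reading off the mean of column 'salary', we get 368.0.

368.0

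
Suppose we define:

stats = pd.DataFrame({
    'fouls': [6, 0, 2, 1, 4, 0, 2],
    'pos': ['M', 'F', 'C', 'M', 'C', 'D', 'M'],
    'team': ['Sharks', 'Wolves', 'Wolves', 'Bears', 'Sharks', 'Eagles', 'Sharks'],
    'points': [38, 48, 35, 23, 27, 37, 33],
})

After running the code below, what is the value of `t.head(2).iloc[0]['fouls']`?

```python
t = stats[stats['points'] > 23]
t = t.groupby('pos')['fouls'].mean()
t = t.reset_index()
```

3.0

filter rows where points > 23:
   fouls pos    team  points
0      6   M  Sharks      38
1      0   F  Wolves      48
2      2   C  Wolves      35
4      4   C  Sharks      27
5      0   D  Eagles      37
6      2   M  Sharks      33
group by pos, mean of fouls:
pos
C    3.0
D    0.0
F    0.0
M    4.0
Name: fouls, dtype: float64
reset_index():
  pos  fouls
0   C    3.0
1   D    0.0
2   F    0.0
3   M    4.0
take first 2 rows:
  pos  fouls
0   C    3.0
1   D    0.0
So iloc[0]['fouls'] = 3.0.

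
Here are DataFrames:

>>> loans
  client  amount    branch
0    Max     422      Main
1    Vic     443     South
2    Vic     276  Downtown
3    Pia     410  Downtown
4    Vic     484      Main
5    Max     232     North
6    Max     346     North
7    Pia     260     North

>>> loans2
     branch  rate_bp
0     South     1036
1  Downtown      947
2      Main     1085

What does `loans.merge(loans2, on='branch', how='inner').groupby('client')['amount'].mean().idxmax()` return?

Max

merge on 'branch' (how='inner') → 5 rows:
  client  amount    branch  rate_bp
0    Max     422      Main     1085
1    Vic     443     South     1036
2    Vic     276  Downtown      947
3    Pia     410  Downtown      947
4    Vic     484      Main     1085
group by client, mean of amount:
client
Max    422.0
Pia    410.0
Vic    401.0
Name: amount, dtype: float64
Reading off the label with the largest value, we get Max.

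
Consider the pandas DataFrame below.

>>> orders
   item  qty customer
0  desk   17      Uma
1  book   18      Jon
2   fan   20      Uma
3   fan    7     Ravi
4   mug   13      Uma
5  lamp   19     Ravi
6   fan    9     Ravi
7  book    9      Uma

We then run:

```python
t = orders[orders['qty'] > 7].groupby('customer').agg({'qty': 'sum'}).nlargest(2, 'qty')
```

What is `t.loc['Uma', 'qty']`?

filter rows where qty > 7:
   item  qty customer
0  desk   17      Uma
1  book   18      Jon
2   fan   20      Uma
4   mug   13      Uma
5  lamp   19     Ravi
6   fan    9     Ravi
7  book    9      Uma
group by customer, sum of qty:
          qty
customer     
Jon        18
Ravi       28
Uma        59
take 2 rows with largest qty:
          qty
customer     
Uma        59
Ravi       28

59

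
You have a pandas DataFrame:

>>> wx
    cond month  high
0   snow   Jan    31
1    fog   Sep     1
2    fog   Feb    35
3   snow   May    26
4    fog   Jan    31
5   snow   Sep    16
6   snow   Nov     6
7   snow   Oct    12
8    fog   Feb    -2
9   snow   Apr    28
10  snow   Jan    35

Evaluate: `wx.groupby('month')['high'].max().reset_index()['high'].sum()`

group by month, max of high:
month
Apr    28
Feb    35
Jan    35
May    26
Nov     6
Oct    12
Sep    16
Name: high, dtype: int64
reset_index():
  month  high
0   Apr    28
1   Feb    35
2   Jan    35
3   May    26
4   Nov     6
5   Oct    12
6   Sep    16
sum of column 'high' → 158

158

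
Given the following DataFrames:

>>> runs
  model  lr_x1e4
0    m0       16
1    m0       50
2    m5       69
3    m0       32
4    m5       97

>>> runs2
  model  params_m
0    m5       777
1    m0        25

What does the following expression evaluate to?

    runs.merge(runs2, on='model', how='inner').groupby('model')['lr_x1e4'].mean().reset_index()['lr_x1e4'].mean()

merge on 'model' (how='inner') → 5 rows:
  model  lr_x1e4  params_m
0    m0       16        25
1    m0       50        25
2    m5       69       777
3    m0       32        25
4    m5       97       777
group by model, mean of lr_x1e4:
model
m0    32.666667
m5    83.000000
Name: lr_x1e4, dtype: float64
reset_index():
  model    lr_x1e4
0    m0  32.666667
1    m5  83.000000

57.8333333333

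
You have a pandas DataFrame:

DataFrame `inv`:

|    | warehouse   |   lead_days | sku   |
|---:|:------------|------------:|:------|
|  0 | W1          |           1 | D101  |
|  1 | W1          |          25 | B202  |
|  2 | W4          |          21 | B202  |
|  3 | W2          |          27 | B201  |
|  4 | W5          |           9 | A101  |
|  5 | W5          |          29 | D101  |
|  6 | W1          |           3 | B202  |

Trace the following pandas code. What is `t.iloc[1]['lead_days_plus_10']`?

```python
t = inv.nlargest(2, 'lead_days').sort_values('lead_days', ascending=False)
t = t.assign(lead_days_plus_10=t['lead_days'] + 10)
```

take 2 rows with largest lead_days:
  warehouse  lead_days   sku
5        W5         29  D101
3        W2         27  B201
sort by lead_days descending:
  warehouse  lead_days   sku
5        W5         29  D101
3        W2         27  B201
add column lead_days_plus_10 = t['lead_days'] + 10:
  warehouse  lead_days   sku  lead_days_plus_10
5        W5         29  D101                 39
3        W2         27  B201                 37
The value at position 1, column 'lead_days_plus_10' is 37.

37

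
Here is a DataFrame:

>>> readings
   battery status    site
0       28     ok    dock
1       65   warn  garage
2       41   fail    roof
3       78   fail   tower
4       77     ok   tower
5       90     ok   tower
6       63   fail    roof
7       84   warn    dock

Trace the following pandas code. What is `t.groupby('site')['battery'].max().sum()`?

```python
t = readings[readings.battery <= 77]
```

filter rows where battery <= 77:
   battery status    site
0       28     ok    dock
1       65   warn  garage
2       41   fail    roof
4       77     ok   tower
6       63   fail    roof
group by site, max of battery:
site
dock      28
garage    65
roof      63
tower     77
Name: battery, dtype: int64
sum of the resulting series → 233

233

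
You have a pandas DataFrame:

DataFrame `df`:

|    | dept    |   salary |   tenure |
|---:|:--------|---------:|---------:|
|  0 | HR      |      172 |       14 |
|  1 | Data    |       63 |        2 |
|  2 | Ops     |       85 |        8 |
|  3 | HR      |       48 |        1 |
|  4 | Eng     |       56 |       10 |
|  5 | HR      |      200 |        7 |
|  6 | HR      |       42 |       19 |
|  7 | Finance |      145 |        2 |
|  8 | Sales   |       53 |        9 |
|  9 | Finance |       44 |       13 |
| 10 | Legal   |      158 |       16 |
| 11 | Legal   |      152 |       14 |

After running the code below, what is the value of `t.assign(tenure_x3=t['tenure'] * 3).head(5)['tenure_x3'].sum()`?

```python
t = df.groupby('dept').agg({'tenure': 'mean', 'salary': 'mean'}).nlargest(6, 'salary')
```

group by dept: mean(tenure), mean(salary):
         tenure  salary
dept                   
Data       2.00    63.0
Eng       10.00    56.0
Finance    7.50    94.5
HR        10.25   115.5
Legal     15.00   155.0
Ops        8.00    85.0
Sales      9.00    53.0
take 6 rows with largest salary:
         tenure  salary
dept                   
Legal     15.00   155.0
HR        10.25   115.5
Finance    7.50    94.5
Ops        8.00    85.0
Data       2.00    63.0
Eng       10.00    56.0
add column tenure_x3 = t['tenure'] * 3:
         tenure  salary  tenure_x3
dept                              
Legal     15.00   155.0      45.00
HR        10.25   115.5      30.75
Finance    7.50    94.5      22.50
Ops        8.00    85.0      24.00
Data       2.00    63.0       6.00
Eng       10.00    56.0      30.00
take first 5 rows:
         tenure  salary  tenure_x3
dept                              
Legal     15.00   155.0      45.00
HR        10.25   115.5      30.75
Finance    7.50    94.5      22.50
Ops        8.00    85.0      24.00
Data       2.00    63.0       6.00
The sum of column 'tenure_x3' is 128.25.

128.25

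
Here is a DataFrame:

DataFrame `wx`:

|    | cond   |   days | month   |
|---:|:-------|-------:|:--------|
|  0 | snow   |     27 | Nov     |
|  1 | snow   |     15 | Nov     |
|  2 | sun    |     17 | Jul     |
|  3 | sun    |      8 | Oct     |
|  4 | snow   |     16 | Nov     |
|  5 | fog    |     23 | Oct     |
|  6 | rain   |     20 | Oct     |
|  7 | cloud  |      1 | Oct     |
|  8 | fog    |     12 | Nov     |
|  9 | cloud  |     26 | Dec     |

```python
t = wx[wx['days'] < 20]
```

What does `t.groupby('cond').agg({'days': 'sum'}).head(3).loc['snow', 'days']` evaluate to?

filter rows where days < 20:
    cond  days month
1   snow    15   Nov
2    sun    17   Jul
3    sun     8   Oct
4   snow    16   Nov
7  cloud     1   Oct
8    fog    12   Nov
group by cond, sum of days:
       days
cond       
cloud     1
fog      12
snow     31
sun      25
take first 3 rows:
       days
cond       
cloud     1
fog      12
snow     31

31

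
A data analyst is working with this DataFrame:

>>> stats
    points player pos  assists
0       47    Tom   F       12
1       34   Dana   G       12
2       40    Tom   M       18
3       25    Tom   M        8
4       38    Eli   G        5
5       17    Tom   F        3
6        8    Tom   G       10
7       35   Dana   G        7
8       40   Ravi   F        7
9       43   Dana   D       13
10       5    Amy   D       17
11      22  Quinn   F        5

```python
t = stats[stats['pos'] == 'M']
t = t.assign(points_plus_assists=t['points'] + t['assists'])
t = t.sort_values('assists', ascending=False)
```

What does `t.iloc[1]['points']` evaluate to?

25

filter rows where pos == 'M':
   points player pos  assists
2      40    Tom   M       18
3      25    Tom   M        8
add column points_plus_assists = t['points'] + t['assists']:
   points player pos  assists  points_plus_assists
2      40    Tom   M       18                   58
3      25    Tom   M        8                   33
sort by assists descending:
   points player pos  assists  points_plus_assists
2      40    Tom   M       18                   58
3      25    Tom   M        8                   33
Finally, value at position 1, column 'points' = 25.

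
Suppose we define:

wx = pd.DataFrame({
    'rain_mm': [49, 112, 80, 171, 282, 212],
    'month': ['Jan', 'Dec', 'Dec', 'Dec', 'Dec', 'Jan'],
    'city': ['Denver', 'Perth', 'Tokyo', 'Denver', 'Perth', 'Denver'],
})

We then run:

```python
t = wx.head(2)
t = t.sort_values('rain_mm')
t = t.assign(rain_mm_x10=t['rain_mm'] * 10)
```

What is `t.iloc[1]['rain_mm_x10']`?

1120

take first 2 rows:
   rain_mm month    city
0       49   Jan  Denver
1      112   Dec   Perth
sort by rain_mm:
   rain_mm month    city
0       49   Jan  Denver
1      112   Dec   Perth
add column rain_mm_x10 = t['rain_mm'] * 10:
   rain_mm month    city  rain_mm_x10
0       49   Jan  Denver          490
1      112   Dec   Perth         1120
So iloc[1]['rain_mm_x10'] = 1120.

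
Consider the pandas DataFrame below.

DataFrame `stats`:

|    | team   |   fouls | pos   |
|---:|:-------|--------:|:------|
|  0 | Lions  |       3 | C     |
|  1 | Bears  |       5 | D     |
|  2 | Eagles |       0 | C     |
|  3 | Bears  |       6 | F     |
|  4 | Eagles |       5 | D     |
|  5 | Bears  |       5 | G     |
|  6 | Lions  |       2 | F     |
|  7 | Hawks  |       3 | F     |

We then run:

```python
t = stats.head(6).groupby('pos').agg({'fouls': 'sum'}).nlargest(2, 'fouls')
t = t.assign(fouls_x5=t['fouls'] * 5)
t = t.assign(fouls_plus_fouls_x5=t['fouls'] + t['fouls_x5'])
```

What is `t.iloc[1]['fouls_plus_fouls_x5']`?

36

take first 6 rows:
     team  fouls pos
0   Lions      3   C
1   Bears      5   D
2  Eagles      0   C
3   Bears      6   F
4  Eagles      5   D
5   Bears      5   G
group by pos, sum of fouls:
     fouls
pos       
C        3
D       10
F        6
G        5
take 2 rows with largest fouls:
     fouls
pos       
D       10
F        6
add column fouls_x5 = t['fouls'] * 5:
     fouls  fouls_x5
pos                 
D       10        50
F        6        30
add column fouls_plus_fouls_x5 = t['fouls'] + t['fouls_x5']:
     fouls  fouls_x5  fouls_plus_fouls_x5
pos                                      
D       10        50                   60
F        6        30                   36
value at position 1, column 'fouls_plus_fouls_x5' → 36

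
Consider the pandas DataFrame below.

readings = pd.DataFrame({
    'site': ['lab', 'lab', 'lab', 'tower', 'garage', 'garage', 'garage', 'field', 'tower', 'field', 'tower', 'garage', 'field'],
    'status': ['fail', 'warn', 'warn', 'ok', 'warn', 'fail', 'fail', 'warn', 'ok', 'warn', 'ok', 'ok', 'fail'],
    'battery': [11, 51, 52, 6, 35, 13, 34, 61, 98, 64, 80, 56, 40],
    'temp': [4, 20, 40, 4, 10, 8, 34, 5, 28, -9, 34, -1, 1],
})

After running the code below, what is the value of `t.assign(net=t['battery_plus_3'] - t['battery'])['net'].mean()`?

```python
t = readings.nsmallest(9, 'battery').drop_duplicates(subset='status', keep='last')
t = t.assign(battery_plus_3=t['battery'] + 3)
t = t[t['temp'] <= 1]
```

3.0

take 9 rows with smallest battery:
      site status  battery  temp
3    tower     ok        6     4
0      lab   fail       11     4
5   garage   fail       13     8
6   garage   fail       34    34
4   garage   warn       35    10
12   field   fail       40     1
1      lab   warn       51    20
2      lab   warn       52    40
11  garage     ok       56    -1
drop duplicate status (keep=last):
      site status  battery  temp
12   field   fail       40     1
2      lab   warn       52    40
11  garage     ok       56    -1
add column battery_plus_3 = t['battery'] + 3:
      site status  battery  temp  battery_plus_3
12   field   fail       40     1              43
2      lab   warn       52    40              55
11  garage     ok       56    -1              59
filter rows where temp <= 1:
      site status  battery  temp  battery_plus_3
12   field   fail       40     1              43
11  garage     ok       56    -1              59
add column net = t['battery_plus_3'] - t['battery']:
      site status  battery  temp  battery_plus_3  net
12   field   fail       40     1              43    3
11  garage     ok       56    -1              59    3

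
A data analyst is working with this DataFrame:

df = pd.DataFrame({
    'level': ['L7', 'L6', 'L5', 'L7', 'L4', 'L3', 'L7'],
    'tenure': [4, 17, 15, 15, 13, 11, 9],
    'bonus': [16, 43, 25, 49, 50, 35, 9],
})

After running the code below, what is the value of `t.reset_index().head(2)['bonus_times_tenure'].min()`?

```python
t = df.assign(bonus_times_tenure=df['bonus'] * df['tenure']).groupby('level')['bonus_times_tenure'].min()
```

add column bonus_times_tenure = df['bonus'] * df['tenure']:
  level  tenure  bonus  bonus_times_tenure
0    L7       4     16                  64
1    L6      17     43                 731
2    L5      15     25                 375
3    L7      15     49                 735
4    L4      13     50                 650
5    L3      11     35                 385
6    L7       9      9                  81
group by level, min of bonus_times_tenure:
level
L3    385
L4    650
L5    375
L6    731
L7     64
Name: bonus_times_tenure, dtype: int64
reset_index():
  level  bonus_times_tenure
0    L3                 385
1    L4                 650
2    L5                 375
3    L6                 731
4    L7                  64
take first 2 rows:
  level  bonus_times_tenure
0    L3                 385
1    L4                 650

385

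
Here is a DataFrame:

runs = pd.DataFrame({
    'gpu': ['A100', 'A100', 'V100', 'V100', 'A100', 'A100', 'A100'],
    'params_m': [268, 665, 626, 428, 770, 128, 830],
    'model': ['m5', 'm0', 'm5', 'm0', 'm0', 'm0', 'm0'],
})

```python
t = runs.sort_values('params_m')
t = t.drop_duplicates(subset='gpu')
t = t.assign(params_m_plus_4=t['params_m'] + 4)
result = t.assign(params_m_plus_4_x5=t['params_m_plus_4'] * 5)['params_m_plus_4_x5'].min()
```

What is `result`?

sort by params_m:
    gpu  params_m model
5  A100       128    m0
0  A100       268    m5
3  V100       428    m0
2  V100       626    m5
1  A100       665    m0
4  A100       770    m0
6  A100       830    m0
drop duplicate gpu (keep=first):
    gpu  params_m model
5  A100       128    m0
3  V100       428    m0
add column params_m_plus_4 = t['params_m'] + 4:
    gpu  params_m model  params_m_plus_4
5  A100       128    m0              132
3  V100       428    m0              432
add column params_m_plus_4_x5 = t['params_m_plus_4'] * 5:
    gpu  params_m model  params_m_plus_4  params_m_plus_4_x5
5  A100       128    m0              132                 660
3  V100       428    m0              432                2160
Finally, min of column 'params_m_plus_4_x5' = 660.

660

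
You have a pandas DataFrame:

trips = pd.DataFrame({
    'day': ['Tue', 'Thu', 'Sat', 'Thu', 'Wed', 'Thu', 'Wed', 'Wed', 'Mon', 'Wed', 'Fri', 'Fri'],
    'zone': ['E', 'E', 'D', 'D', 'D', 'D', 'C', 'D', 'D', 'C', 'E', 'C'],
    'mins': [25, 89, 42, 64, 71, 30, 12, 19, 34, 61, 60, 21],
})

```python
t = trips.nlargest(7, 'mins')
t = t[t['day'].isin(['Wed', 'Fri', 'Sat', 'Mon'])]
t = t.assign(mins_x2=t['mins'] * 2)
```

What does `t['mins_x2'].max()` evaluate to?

take 7 rows with largest mins:
    day zone  mins
1   Thu    E    89
4   Wed    D    71
3   Thu    D    64
9   Wed    C    61
10  Fri    E    60
2   Sat    D    42
8   Mon    D    34
filter rows where day in ['Wed', 'Fri', 'Sat', 'Mon']:
    day zone  mins
4   Wed    D    71
9   Wed    C    61
10  Fri    E    60
2   Sat    D    42
8   Mon    D    34
add column mins_x2 = t['mins'] * 2:
    day zone  mins  mins_x2
4   Wed    D    71      142
9   Wed    C    61      122
10  Fri    E    60      120
2   Sat    D    42       84
8   Mon    D    34       68
Finally, max of column 'mins_x2' = 142.

142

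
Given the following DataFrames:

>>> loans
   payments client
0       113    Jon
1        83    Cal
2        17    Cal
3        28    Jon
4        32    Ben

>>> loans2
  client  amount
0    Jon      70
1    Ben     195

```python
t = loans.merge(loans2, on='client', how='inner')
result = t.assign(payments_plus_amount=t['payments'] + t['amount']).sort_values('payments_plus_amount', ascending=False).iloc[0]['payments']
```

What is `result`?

32

merge on 'client' (how='inner') → 3 rows:
   payments client  amount
0       113    Jon      70
1        28    Jon      70
2        32    Ben     195
add column payments_plus_amount = t['payments'] + t['amount']:
   payments client  amount  payments_plus_amount
0       113    Jon      70                   183
1        28    Jon      70                    98
2        32    Ben     195                   227
sort by payments_plus_amount descending:
   payments client  amount  payments_plus_amount
2        32    Ben     195                   227
0       113    Jon      70                   183
1        28    Jon      70                    98
Then the value at position 0, column 'payments': 32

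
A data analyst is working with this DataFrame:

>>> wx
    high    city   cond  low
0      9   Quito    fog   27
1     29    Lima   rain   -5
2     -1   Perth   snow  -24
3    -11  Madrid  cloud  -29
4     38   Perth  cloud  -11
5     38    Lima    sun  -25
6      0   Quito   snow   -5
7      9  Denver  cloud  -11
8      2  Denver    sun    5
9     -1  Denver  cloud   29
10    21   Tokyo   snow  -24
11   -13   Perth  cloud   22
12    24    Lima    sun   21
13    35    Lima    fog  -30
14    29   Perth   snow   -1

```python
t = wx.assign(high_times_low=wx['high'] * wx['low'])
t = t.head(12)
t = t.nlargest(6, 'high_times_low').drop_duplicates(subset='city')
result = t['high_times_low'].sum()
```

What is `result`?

596

add column high_times_low = wx['high'] * wx['low']:
    high    city   cond  low  high_times_low
0      9   Quito    fog   27             243
1     29    Lima   rain   -5            -145
2     -1   Perth   snow  -24              24
3    -11  Madrid  cloud  -29             319
4     38   Perth  cloud  -11            -418
5     38    Lima    sun  -25            -950
6      0   Quito   snow   -5               0
7      9  Denver  cloud  -11             -99
8      2  Denver    sun    5              10
9     -1  Denver  cloud   29             -29
10    21   Tokyo   snow  -24            -504
11   -13   Perth  cloud   22            -286
12    24    Lima    sun   21             504
13    35    Lima    fog  -30           -1050
14    29   Perth   snow   -1             -29
take first 12 rows:
    high    city   cond  low  high_times_low
0      9   Quito    fog   27             243
1     29    Lima   rain   -5            -145
2     -1   Perth   snow  -24              24
3    -11  Madrid  cloud  -29             319
4     38   Perth  cloud  -11            -418
5     38    Lima    sun  -25            -950
6      0   Quito   snow   -5               0
7      9  Denver  cloud  -11             -99
8      2  Denver    sun    5              10
9     -1  Denver  cloud   29             -29
10    21   Tokyo   snow  -24            -504
11   -13   Perth  cloud   22            -286
take 6 rows with largest high_times_low:
   high    city   cond  low  high_times_low
3   -11  Madrid  cloud  -29             319
0     9   Quito    fog   27             243
2    -1   Perth   snow  -24              24
8     2  Denver    sun    5              10
6     0   Quito   snow   -5               0
9    -1  Denver  cloud   29             -29
drop duplicate city (keep=first):
   high    city   cond  low  high_times_low
3   -11  Madrid  cloud  -29             319
0     9   Quito    fog   27             243
2    -1   Perth   snow  -24              24
8     2  Denver    sun    5              10
sum of column 'high_times_low' → 596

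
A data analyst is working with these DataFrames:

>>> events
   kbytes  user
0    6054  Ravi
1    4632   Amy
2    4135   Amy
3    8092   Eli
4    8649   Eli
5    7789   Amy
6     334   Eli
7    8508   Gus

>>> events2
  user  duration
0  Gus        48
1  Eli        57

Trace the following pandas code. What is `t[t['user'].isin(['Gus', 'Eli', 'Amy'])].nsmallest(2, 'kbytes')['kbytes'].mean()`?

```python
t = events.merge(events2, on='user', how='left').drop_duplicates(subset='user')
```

merge on 'user' (how='left') → 8 rows:
   kbytes  user  duration
0    6054  Ravi       NaN
1    4632   Amy       NaN
2    4135   Amy       NaN
3    8092   Eli      57.0
4    8649   Eli      57.0
5    7789   Amy       NaN
6     334   Eli      57.0
7    8508   Gus      48.0
drop duplicate user (keep=first):
   kbytes  user  duration
0    6054  Ravi       NaN
1    4632   Amy       NaN
3    8092   Eli      57.0
7    8508   Gus      48.0
filter rows where user in ['Gus', 'Eli', 'Amy']:
   kbytes user  duration
1    4632  Amy       NaN
3    8092  Eli      57.0
7    8508  Gus      48.0
take 2 rows with smallest kbytes:
   kbytes user  duration
1    4632  Amy       NaN
3    8092  Eli      57.0

6362.0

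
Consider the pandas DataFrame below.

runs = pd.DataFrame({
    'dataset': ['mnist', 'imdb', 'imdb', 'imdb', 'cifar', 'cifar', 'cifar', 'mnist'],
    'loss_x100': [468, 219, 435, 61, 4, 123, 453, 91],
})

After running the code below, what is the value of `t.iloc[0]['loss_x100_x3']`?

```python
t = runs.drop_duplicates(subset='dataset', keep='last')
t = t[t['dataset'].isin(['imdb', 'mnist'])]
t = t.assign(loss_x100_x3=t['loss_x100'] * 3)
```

183

drop duplicate dataset (keep=last):
  dataset  loss_x100
3    imdb         61
6   cifar        453
7   mnist         91
filter rows where dataset in ['imdb', 'mnist']:
  dataset  loss_x100
3    imdb         61
7   mnist         91
add column loss_x100_x3 = t['loss_x100'] * 3:
  dataset  loss_x100  loss_x100_x3
3    imdb         61           183
7   mnist         91           273
Hence 183.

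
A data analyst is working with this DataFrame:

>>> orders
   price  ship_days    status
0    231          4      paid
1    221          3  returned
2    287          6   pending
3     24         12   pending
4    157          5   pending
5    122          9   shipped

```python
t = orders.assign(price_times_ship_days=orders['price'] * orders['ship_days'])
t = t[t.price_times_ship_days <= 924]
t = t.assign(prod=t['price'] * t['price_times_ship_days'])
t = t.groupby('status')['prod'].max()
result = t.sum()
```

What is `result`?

483212

add column price_times_ship_days = orders['price'] * orders['ship_days']:
   price  ship_days    status  price_times_ship_days
0    231          4      paid                    924
1    221          3  returned                    663
2    287          6   pending                   1722
3     24         12   pending                    288
4    157          5   pending                    785
5    122          9   shipped                   1098
filter rows where price_times_ship_days <= 924:
   price  ship_days    status  price_times_ship_days
0    231          4      paid                    924
1    221          3  returned                    663
3     24         12   pending                    288
4    157          5   pending                    785
add column prod = t['price'] * t['price_times_ship_days']:
   price  ship_days    status  price_times_ship_days    prod
0    231          4      paid                    924  213444
1    221          3  returned                    663  146523
3     24         12   pending                    288    6912
4    157          5   pending                    785  123245
group by status, max of prod:
status
paid        213444
pending     123245
returned    146523
Name: prod, dtype: int64
Hence 483212.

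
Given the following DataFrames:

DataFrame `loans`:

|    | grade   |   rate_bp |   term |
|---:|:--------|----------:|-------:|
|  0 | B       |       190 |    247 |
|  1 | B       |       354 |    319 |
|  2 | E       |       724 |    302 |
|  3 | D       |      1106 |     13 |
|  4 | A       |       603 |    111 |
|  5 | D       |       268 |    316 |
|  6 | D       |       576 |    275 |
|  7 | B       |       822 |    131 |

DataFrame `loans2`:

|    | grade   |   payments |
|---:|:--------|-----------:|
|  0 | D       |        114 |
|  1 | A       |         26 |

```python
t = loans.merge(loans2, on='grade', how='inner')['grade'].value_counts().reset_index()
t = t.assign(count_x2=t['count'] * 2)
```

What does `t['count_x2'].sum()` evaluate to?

8

merge on 'grade' (how='inner') → 4 rows:
  grade  rate_bp  term  payments
0     D     1106    13       114
1     A      603   111        26
2     D      268   316       114
3     D      576   275       114
value_counts of grade:
grade
D    3
A    1
Name: count, dtype: int64
reset_index():
  grade  count
0     D      3
1     A      1
add column count_x2 = t['count'] * 2:
  grade  count  count_x2
0     D      3         6
1     A      1         2
Finally, sum of column 'count_x2' = 8.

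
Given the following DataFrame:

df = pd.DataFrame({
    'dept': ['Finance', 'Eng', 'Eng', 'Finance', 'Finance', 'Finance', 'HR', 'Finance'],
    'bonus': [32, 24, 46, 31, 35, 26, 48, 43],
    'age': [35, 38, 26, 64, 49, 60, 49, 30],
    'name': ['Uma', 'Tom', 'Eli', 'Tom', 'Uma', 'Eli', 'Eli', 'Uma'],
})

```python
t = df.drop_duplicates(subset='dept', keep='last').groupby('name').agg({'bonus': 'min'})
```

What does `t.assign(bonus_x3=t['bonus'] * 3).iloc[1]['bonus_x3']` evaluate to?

129

drop duplicate dept (keep=last):
      dept  bonus  age name
2      Eng     46   26  Eli
6       HR     48   49  Eli
7  Finance     43   30  Uma
group by name, min of bonus:
      bonus
name       
Eli      46
Uma      43
add column bonus_x3 = t['bonus'] * 3:
      bonus  bonus_x3
name                 
Eli      46       138
Uma      43       129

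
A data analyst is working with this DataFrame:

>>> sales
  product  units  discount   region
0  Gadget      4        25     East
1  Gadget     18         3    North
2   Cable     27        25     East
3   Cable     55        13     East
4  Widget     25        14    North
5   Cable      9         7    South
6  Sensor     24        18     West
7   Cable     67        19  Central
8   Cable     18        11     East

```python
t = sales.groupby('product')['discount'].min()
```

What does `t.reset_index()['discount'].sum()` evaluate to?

42

group by product, min of discount:
product
Cable      7
Gadget     3
Sensor    18
Widget    14
Name: discount, dtype: int64
reset_index():
  product  discount
0   Cable         7
1  Gadget         3
2  Sensor        18
3  Widget        14
Hence 42.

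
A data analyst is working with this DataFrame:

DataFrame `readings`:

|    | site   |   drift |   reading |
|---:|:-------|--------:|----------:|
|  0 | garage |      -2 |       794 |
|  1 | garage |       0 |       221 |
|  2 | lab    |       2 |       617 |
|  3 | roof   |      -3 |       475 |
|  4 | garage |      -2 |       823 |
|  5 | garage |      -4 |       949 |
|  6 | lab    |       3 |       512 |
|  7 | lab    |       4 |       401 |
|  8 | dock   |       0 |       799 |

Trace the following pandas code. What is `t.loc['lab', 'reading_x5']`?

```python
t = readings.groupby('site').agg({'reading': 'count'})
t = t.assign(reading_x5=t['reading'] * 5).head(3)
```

group by site, count of reading:
        reading
site           
dock          1
garage        4
lab           3
roof          1
add column reading_x5 = t['reading'] * 5:
        reading  reading_x5
site                       
dock          1           5
garage        4          20
lab           3          15
roof          1           5
take first 3 rows:
        reading  reading_x5
site                       
dock          1           5
garage        4          20
lab           3          15
So loc['lab', 'reading_x5'] = 15.

15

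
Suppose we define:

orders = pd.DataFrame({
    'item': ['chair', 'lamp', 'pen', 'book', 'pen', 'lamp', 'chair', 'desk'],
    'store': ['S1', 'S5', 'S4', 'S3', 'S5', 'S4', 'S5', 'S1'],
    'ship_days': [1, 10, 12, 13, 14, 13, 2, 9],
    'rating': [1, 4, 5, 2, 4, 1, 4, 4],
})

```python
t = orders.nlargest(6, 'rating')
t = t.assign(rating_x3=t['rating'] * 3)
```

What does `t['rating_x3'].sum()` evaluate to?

69

take 6 rows with largest rating:
    item store  ship_days  rating
2    pen    S4         12       5
1   lamp    S5         10       4
4    pen    S5         14       4
6  chair    S5          2       4
7   desk    S1          9       4
3   book    S3         13       2
add column rating_x3 = t['rating'] * 3:
    item store  ship_days  rating  rating_x3
2    pen    S4         12       5         15
1   lamp    S5         10       4         12
4    pen    S5         14       4         12
6  chair    S5          2       4         12
7   desk    S1          9       4         12
3   book    S3         13       2          6
So sum() = 69.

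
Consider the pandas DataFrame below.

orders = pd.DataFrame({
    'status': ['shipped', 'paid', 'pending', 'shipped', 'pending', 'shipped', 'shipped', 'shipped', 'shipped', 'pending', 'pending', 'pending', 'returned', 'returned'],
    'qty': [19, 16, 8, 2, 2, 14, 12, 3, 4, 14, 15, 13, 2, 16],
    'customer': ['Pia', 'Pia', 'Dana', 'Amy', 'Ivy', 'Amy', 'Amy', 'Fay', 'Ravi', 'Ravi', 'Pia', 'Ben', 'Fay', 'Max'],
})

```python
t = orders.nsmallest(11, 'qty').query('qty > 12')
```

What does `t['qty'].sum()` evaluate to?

56

take 11 rows with smallest qty:
      status  qty customer
3    shipped    2      Amy
4    pending    2      Ivy
12  returned    2      Fay
7    shipped    3      Fay
8    shipped    4     Ravi
2    pending    8     Dana
6    shipped   12      Amy
11   pending   13      Ben
5    shipped   14      Amy
9    pending   14     Ravi
10   pending   15      Pia
filter rows where qty > 12:
     status  qty customer
11  pending   13      Ben
5   shipped   14      Amy
9   pending   14     Ravi
10  pending   15      Pia
So sum() = 56.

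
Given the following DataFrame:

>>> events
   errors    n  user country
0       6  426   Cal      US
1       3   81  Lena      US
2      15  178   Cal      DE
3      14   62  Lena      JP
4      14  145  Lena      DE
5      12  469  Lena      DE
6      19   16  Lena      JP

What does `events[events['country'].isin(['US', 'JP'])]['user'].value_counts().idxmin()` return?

filter rows where country in ['US', 'JP']:
   errors    n  user country
0       6  426   Cal      US
1       3   81  Lena      US
3      14   62  Lena      JP
6      19   16  Lena      JP
value_counts of user:
user
Lena    3
Cal     1
Name: count, dtype: int64
Hence Cal.

Cal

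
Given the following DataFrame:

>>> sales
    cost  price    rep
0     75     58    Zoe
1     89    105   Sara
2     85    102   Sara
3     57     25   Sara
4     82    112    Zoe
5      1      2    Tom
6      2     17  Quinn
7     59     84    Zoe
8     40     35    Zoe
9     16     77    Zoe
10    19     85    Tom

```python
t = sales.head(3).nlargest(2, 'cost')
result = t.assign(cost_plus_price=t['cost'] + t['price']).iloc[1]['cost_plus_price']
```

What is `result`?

take first 3 rows:
   cost  price   rep
0    75     58   Zoe
1    89    105  Sara
2    85    102  Sara
take 2 rows with largest cost:
   cost  price   rep
1    89    105  Sara
2    85    102  Sara
add column cost_plus_price = t['cost'] + t['price']:
   cost  price   rep  cost_plus_price
1    89    105  Sara              194
2    85    102  Sara              187
Finally, value at position 1, column 'cost_plus_price' = 187.

187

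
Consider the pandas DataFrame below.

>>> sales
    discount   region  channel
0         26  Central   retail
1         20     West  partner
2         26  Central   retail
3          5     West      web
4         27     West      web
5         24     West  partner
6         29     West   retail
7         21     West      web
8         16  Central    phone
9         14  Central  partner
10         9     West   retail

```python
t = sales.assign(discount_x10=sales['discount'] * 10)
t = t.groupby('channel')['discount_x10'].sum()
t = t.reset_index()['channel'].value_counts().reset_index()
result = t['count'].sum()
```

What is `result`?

add column discount_x10 = sales['discount'] * 10:
    discount   region  channel  discount_x10
0         26  Central   retail           260
1         20     West  partner           200
2         26  Central   retail           260
3          5     West      web            50
4         27     West      web           270
5         24     West  partner           240
6         29     West   retail           290
7         21     West      web           210
8         16  Central    phone           160
9         14  Central  partner           140
10         9     West   retail            90
group by channel, sum of discount_x10:
channel
partner    580
phone      160
retail     900
web        530
Name: discount_x10, dtype: int64
reset_index():
   channel  discount_x10
0  partner           580
1    phone           160
2   retail           900
3      web           530
value_counts of channel:
channel
partner    1
phone      1
retail     1
web        1
Name: count, dtype: int64
reset_index():
   channel  count
0  partner      1
1    phone      1
2   retail      1
3      web      1
Taking the sum of column 'count' gives 4.

4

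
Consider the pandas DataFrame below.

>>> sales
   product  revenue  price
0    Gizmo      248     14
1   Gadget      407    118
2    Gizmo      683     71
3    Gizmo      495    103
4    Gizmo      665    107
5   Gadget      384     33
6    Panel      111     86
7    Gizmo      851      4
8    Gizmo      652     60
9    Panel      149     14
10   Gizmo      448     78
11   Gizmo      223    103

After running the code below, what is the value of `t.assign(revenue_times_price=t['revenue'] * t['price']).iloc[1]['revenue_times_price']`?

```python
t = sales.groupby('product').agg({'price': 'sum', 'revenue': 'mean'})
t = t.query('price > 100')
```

287887.5

group by product: sum(price), mean(revenue):
         price  revenue
product                
Gadget     151  395.500
Gizmo      540  533.125
Panel      100  130.000
filter rows where price > 100:
         price  revenue
product                
Gadget     151  395.500
Gizmo      540  533.125
add column revenue_times_price = t['revenue'] * t['price']:
         price  revenue  revenue_times_price
product                                     
Gadget     151  395.500              59720.5
Gizmo      540  533.125             287887.5
Taking the value at position 1, column 'revenue_times_price' gives 287887.5.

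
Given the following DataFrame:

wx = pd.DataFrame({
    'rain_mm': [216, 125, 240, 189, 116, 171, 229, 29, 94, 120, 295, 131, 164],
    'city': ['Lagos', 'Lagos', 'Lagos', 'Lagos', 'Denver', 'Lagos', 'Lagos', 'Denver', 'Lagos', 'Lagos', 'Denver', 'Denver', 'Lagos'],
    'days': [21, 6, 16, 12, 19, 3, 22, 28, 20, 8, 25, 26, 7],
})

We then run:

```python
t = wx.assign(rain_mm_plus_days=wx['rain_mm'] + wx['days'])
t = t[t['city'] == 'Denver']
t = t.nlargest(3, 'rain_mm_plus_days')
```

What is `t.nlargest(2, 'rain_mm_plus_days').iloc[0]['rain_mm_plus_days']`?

add column rain_mm_plus_days = wx['rain_mm'] + wx['days']:
    rain_mm    city  days  rain_mm_plus_days
0       216   Lagos    21                237
1       125   Lagos     6                131
2       240   Lagos    16                256
3       189   Lagos    12                201
4       116  Denver    19                135
5       171   Lagos     3                174
6       229   Lagos    22                251
7        29  Denver    28                 57
8        94   Lagos    20                114
9       120   Lagos     8                128
10      295  Denver    25                320
11      131  Denver    26                157
12      164   Lagos     7                171
filter rows where city == 'Denver':
    rain_mm    city  days  rain_mm_plus_days
4       116  Denver    19                135
7        29  Denver    28                 57
10      295  Denver    25                320
11      131  Denver    26                157
take 3 rows with largest rain_mm_plus_days:
    rain_mm    city  days  rain_mm_plus_days
10      295  Denver    25                320
11      131  Denver    26                157
4       116  Denver    19                135
take 2 rows with largest rain_mm_plus_days:
    rain_mm    city  days  rain_mm_plus_days
10      295  Denver    25                320
11      131  Denver    26                157
Taking the value at position 0, column 'rain_mm_plus_days' gives 320.

320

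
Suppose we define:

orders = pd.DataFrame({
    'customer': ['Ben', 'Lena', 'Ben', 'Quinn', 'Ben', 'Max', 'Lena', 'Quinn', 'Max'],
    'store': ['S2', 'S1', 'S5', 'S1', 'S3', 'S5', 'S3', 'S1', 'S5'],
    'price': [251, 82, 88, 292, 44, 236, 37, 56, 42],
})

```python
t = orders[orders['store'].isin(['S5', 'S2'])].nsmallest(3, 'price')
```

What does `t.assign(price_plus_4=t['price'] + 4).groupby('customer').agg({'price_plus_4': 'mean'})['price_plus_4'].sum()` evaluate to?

filter rows where store in ['S5', 'S2']:
  customer store  price
0      Ben    S2    251
2      Ben    S5     88
5      Max    S5    236
8      Max    S5     42
take 3 rows with smallest price:
  customer store  price
8      Max    S5     42
2      Ben    S5     88
5      Max    S5    236
add column price_plus_4 = t['price'] + 4:
  customer store  price  price_plus_4
8      Max    S5     42            46
2      Ben    S5     88            92
5      Max    S5    236           240
group by customer, mean of price_plus_4:
          price_plus_4
customer              
Ben               92.0
Max              143.0

235.0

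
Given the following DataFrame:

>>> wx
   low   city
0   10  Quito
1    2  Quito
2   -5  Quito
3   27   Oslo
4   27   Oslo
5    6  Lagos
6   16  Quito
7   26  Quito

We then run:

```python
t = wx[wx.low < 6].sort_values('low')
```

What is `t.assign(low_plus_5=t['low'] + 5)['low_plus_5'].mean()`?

3.5

filter rows where low < 6:
   low   city
1    2  Quito
2   -5  Quito
sort by low:
   low   city
2   -5  Quito
1    2  Quito
add column low_plus_5 = t['low'] + 5:
   low   city  low_plus_5
2   -5  Quito           0
1    2  Quito           7
Reading off the mean of column 'low_plus_5', we get 3.5.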